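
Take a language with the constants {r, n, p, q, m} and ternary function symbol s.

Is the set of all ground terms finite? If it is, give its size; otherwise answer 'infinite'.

The signature has at least one function symbol (s, arity 3) and at least one constant (r).
Iterating s gives infinitely many distinct ground terms: r, s(r, r, r), s(s(r, r, r), s(r, r, r), s(r, r, r)), ...
So the Herbrand universe is infinite.

infinite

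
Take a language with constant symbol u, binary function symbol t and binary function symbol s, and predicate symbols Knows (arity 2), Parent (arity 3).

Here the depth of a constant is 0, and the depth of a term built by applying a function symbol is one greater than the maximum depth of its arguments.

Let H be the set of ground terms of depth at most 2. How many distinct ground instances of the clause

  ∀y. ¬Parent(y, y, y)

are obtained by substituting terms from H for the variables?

19

Ground terms of depth ≤ 2:
  Write N_k for the number of ground terms of depth ≤ k. A term of depth ≤ k is either a constant or a function symbol applied to arguments of depth ≤ k−1, so N_k = 1 + N_{k-1}^2 + N_{k-1}^2.
  N_0 = 1
  N_1 = 1 + 1^2 + 1^2 = 3
  N_2 = 1 + 3^2 + 3^2 = 19
So there are 19 ground terms available for substitution.
The clause has 1 distinct variable (y), which appears in the body. In the free term algebra distinct substitutions yield syntactically distinct ground instances.
Number of ground instances = 19.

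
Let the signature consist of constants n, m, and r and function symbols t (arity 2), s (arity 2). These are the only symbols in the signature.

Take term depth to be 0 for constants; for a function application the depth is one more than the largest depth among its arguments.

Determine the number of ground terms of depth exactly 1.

Let N_k = |{terms of depth ≤ k}|. Then N_0 = 3 and N_k = 3 + N_{k-1}^2 + N_{k-1}^2 for k ≥ 1 (one summand per function symbol, arity giving the exponent).
N_0 = 3
N_1 = 3 + 3^2 + 3^2 = 21
Terms of depth exactly 1: N_1 − N_0 = 21 − 3 = 18.

18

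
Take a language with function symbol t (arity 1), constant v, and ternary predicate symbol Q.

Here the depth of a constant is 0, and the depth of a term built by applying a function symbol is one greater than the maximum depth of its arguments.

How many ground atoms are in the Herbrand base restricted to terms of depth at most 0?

First count ground terms of depth ≤ 0.
Count level by level. With function symbols t/1, the terms of depth ≤ k are the 1 constant together with each function applied to depth-≤(k−1) tuples, so N_k = 1 + N_{k-1}.
N_0 = 1
Explicitly: v.
So |H| = 1.
For each predicate symbol, the number of ground atoms is |H| raised to its arity; summing:
  Q: 1^3 = 1
Total ground atoms: 1.

1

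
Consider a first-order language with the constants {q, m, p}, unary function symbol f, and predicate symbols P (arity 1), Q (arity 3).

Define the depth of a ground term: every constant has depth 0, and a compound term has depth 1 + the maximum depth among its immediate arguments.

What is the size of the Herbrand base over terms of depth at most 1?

First count ground terms of depth ≤ 1.
Write N_k for the number of ground terms of depth ≤ k. A term of depth ≤ k is either a constant or a function symbol applied to arguments of depth ≤ k−1, so N_k = 3 + N_{k-1}.
N_0 = 3
N_1 = 3 + 3 = 6
So |H| = 6.
Ground atoms are formed by filling each argument slot of a predicate with a term from H, so an r-ary predicate gives |H|^r atoms:
  P: 6;  Q: 6^3 = 216
Total ground atoms: 6 + 216 = 222.

222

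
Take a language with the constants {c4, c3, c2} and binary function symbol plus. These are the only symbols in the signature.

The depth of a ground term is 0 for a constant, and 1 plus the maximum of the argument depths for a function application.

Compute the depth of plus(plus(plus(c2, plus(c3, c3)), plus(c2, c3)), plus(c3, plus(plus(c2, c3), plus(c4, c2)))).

4

depth(plus(c3, c3)) = 1 + max(0, 0) = 1
depth(plus(c2, plus(c3, c3))) = 1 + max(0, 1) = 2
depth(plus(c2, c3)) = 1 + max(0, 0) = 1
depth(plus(plus(c2, plus(c3, c3)), plus(c2, c3))) = 1 + max(2, 1) = 3
depth(plus(c4, c2)) = 1 + max(0, 0) = 1
depth(plus(plus(c2, c3), plus(c4, c2))) = 1 + max(1, 1) = 2
depth(plus(c3, plus(plus(c2, c3), plus(c4, c2)))) = 1 + max(0, 2) = 3
depth(plus(plus(plus(c2, plus(c3, c3)), plus(c2, c3)), plus(c3, plus(plus(c2, c3), plus(c4, c2))))) = 1 + max(3, 3) = 4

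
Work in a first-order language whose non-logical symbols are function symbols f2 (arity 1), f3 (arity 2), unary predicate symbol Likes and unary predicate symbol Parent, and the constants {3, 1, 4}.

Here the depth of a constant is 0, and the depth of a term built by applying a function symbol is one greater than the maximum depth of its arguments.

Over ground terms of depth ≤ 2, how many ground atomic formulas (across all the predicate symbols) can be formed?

486

First count ground terms of depth ≤ 2.
Write N_k for the number of ground terms of depth ≤ k. A term of depth ≤ k is either a constant or a function symbol applied to arguments of depth ≤ k−1, so N_k = 3 + N_{k-1} + N_{k-1}^2.
N_0 = 3
N_1 = 3 + 3 + 3^2 = 15
N_2 = 3 + 15 + 15^2 = 243
So |H| = 243.
A ground atom is a predicate applied to a tuple of terms from H, so the count is the sum over predicates of |H|^arity:
  Likes: 243;  Parent: 243
Total ground atoms: 243 + 243 = 486.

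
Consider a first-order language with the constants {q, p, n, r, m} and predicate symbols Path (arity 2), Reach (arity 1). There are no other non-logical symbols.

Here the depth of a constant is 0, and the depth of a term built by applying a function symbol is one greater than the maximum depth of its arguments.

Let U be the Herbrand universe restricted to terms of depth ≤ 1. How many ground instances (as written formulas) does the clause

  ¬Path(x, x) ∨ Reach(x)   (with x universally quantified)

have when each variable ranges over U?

5

Ground terms of depth ≤ 1:
  With no function symbols every ground term is a constant, so there are exactly 5 ground terms at every depth bound.
  N_0 = 5
  N_1 = 5
  Explicitly: q, p, n, r, m.
So there are 5 ground terms available for substitution.
The clause has 1 distinct variable (x), which appears in the body. In the free term algebra distinct substitutions yield syntactically distinct ground instances.
Number of ground instances = 5.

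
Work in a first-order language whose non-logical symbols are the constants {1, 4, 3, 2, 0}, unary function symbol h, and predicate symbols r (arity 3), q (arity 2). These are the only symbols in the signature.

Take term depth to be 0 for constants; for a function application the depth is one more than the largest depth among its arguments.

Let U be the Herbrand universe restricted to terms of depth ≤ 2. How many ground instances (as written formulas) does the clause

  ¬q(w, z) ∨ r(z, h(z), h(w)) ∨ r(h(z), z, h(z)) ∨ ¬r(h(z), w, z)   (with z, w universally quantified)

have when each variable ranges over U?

Ground terms of depth ≤ 2:
  Count level by level. With function symbols h/1, the terms of depth ≤ k are the 5 constants together with each function applied to depth-≤(k−1) tuples, so N_k = 5 + N_{k-1}.
  N_0 = 5
  N_1 = 5 + 5 = 10
  N_2 = 5 + 10 = 15
So there are 15 ground terms available for substitution.
The clause has 2 distinct variables (z, w), each appearing in the body. In the free term algebra distinct substitutions yield syntactically distinct ground instances.
Number of ground instances = 15^2 = 225.

225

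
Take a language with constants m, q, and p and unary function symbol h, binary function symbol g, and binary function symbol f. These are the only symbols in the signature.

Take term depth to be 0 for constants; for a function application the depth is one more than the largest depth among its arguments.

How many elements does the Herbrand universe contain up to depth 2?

1179

Let N_k count ground terms of depth at most k. Each non-constant term of depth ≤ k is some function symbol applied to depth-≤(k−1) arguments, giving N_k = 3 + N_{k-1} + N_{k-1}^2 + N_{k-1}^2.
N_0 = 3
N_1 = 3 + 3 + 3^2 + 3^2 = 24
N_2 = 3 + 24 + 24^2 + 24^2 = 1179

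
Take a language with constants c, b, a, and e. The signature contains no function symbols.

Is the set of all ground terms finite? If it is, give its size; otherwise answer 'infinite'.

There are no function symbols, so every ground term is one of the 4 constants.
The Herbrand universe is {c, b, a, e}, which is finite with 4 elements.

4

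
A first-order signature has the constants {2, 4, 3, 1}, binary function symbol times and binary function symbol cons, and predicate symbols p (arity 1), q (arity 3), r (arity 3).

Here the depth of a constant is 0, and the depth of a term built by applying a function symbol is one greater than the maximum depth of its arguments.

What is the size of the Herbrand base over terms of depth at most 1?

First count ground terms of depth ≤ 1.
Write N_k for the number of ground terms of depth ≤ k. A term of depth ≤ k is either a constant or a function symbol applied to arguments of depth ≤ k−1, so N_k = 4 + N_{k-1}^2 + N_{k-1}^2.
N_0 = 4
N_1 = 4 + 4^2 + 4^2 = 36
So |H| = 36.
Each predicate of arity r yields |H|^r ground atoms (one per choice of an r-tuple from H):
  p: 36;  q: 36^3 = 46656;  r: 36^3 = 46656
Total ground atoms: 36 + 46656 + 46656 = 93348.

93348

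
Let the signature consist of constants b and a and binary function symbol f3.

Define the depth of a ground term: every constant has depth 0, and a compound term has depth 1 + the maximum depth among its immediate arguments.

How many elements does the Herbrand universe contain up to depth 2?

Count level by level. With function symbols f3/2, the terms of depth ≤ k are the 2 constants together with each function applied to depth-≤(k−1) tuples, so N_k = 2 + N_{k-1}^2.
N_0 = 2
N_1 = 2 + 2^2 = 6
N_2 = 2 + 6^2 = 38

38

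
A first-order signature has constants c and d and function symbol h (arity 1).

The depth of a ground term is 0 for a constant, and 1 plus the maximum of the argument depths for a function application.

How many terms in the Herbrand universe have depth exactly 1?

Let N_k = |{terms of depth ≤ k}|. Then N_0 = 2 and N_k = 2 + N_{k-1} for k ≥ 1 (one summand per function symbol, arity giving the exponent).
N_0 = 2
N_1 = 2 + 2 = 4
Terms of depth exactly 1: N_1 − N_0 = 4 − 2 = 2.

2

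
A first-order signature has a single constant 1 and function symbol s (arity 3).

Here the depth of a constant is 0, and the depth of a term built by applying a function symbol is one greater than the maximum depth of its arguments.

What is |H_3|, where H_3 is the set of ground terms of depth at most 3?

730

Let N_k = |{terms of depth ≤ k}|. Then N_0 = 1 and N_k = 1 + N_{k-1}^3 for k ≥ 1 (one summand per function symbol, arity giving the exponent).
N_0 = 1
N_1 = 1 + 1^3 = 2
N_2 = 1 + 2^3 = 9
N_3 = 1 + 9^3 = 730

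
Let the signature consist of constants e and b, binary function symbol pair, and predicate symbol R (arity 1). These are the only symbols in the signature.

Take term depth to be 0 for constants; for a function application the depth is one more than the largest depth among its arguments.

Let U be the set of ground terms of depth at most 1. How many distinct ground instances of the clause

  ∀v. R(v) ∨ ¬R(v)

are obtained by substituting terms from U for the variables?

Ground terms of depth ≤ 1:
  Count level by level. With function symbols pair/2, the terms of depth ≤ k are the 2 constants together with each function applied to depth-≤(k−1) tuples, so N_k = 2 + N_{k-1}^2.
  N_0 = 2
  N_1 = 2 + 2^2 = 6
So there are 6 ground terms available for substitution.
There is 1 variable to instantiate (v),  occurring in at least one literal, so different choices give different ground instances.
Number of ground instances = 6.

6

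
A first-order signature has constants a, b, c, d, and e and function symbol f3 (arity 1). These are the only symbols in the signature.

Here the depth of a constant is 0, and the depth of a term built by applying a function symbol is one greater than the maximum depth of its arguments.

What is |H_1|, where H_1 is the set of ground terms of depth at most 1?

10

If N_k denotes the number of depth-≤k ground terms, the 5 constants give N_0 = 5, and each function symbol of arity r contributes N_{k-1}^r new terms at level k: N_k = 5 + N_{k-1}.
N_0 = 5
N_1 = 5 + 5 = 10
Explicitly: a, b, c, d, e, f3(a), f3(b), f3(c), f3(d), f3(e).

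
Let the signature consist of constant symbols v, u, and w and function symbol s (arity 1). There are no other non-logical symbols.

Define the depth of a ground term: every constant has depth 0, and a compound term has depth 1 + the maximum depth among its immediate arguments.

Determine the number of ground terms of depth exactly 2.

Let N_k = |{terms of depth ≤ k}|. Then N_0 = 3 and N_k = 3 + N_{k-1} for k ≥ 1 (one summand per function symbol, arity giving the exponent).
N_0 = 3
N_1 = 3 + 3 = 6
N_2 = 3 + 6 = 9
Terms of depth exactly 2: N_2 − N_1 = 9 − 6 = 3.

3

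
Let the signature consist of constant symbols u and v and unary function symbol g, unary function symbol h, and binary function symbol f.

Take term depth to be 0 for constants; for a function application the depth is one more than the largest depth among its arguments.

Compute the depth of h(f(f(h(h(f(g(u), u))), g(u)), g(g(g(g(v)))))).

7

depth(g(u)) = 1 + depth(u) = 1 + 0 = 1
depth(f(g(u), u)) = 1 + max(1, 0) = 2
depth(h(f(g(u), u))) = 1 + depth(f(g(u), u)) = 1 + 2 = 3
depth(h(h(f(g(u), u)))) = 1 + depth(h(f(g(u), u))) = 1 + 3 = 4
depth(f(h(h(f(g(u), u))), g(u))) = 1 + max(4, 1) = 5
depth(g(v)) = 1 + depth(v) = 1 + 0 = 1
depth(g(g(v))) = 1 + depth(g(v)) = 1 + 1 = 2
depth(g(g(g(v)))) = 1 + depth(g(g(v))) = 1 + 2 = 3
depth(g(g(g(g(v))))) = 1 + depth(g(g(g(v)))) = 1 + 3 = 4
depth(f(f(h(h(f(g(u), u))), g(u)), g(g(g(g(v)))))) = 1 + max(5, 4) = 6
depth(h(f(f(h(h(f(g(u), u))), g(u)), g(g(g(g(v))))))) = 1 + depth(f(f(h(h(f(g(u), u))), g(u)), g(g(g(g(v)))))) = 1 + 6 = 7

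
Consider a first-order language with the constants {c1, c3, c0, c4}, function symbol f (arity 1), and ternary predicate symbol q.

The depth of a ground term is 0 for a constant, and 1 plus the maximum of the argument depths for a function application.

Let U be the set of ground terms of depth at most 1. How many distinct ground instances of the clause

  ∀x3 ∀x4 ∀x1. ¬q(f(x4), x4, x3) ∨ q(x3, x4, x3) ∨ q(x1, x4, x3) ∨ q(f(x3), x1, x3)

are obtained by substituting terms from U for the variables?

Ground terms of depth ≤ 1:
  Let N_k = |{terms of depth ≤ k}|. Then N_0 = 4 and N_k = 4 + N_{k-1} for k ≥ 1 (one summand per function symbol, arity giving the exponent).
  N_0 = 4
  N_1 = 4 + 4 = 8
  Explicitly: c1, c3, c0, c4, f(c1), f(c3), f(c0), f(c4).
So there are 8 ground terms available for substitution.
The clause has 3 distinct variables (x3, x4, x1), each appearing in the body. In the free term algebra distinct substitutions yield syntactically distinct ground instances.
Number of ground instances = 8^3 = 512.

512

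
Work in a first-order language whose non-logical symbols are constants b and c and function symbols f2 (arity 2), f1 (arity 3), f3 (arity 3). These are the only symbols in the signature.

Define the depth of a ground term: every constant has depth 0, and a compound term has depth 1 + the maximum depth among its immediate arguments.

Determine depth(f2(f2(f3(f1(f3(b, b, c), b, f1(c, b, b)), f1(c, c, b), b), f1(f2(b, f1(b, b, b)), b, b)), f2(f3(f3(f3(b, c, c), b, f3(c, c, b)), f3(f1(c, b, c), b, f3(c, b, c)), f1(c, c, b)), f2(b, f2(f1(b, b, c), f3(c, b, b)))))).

depth(f3(b, b, c)) = 1 + max(0, 0, 0) = 1
depth(f1(c, b, b)) = 1 + max(0, 0, 0) = 1
depth(f1(f3(b, b, c), b, f1(c, b, b))) = 1 + max(1, 0, 1) = 2
depth(f1(c, c, b)) = 1 + max(0, 0, 0) = 1
depth(f3(f1(f3(b, b, c), b, f1(c, b, b)), f1(c, c, b), b)) = 1 + max(2, 1, 0) = 3
depth(f1(b, b, b)) = 1 + max(0, 0, 0) = 1
depth(f2(b, f1(b, b, b))) = 1 + max(0, 1) = 2
depth(f1(f2(b, f1(b, b, b)), b, b)) = 1 + max(2, 0, 0) = 3
depth(f2(f3(f1(f3(b, b, c), b, f1(c, b, b)), f1(c, c, b), b), f1(f2(b, f1(b, b, b)), b, b))) = 1 + max(3, 3) = 4
depth(f3(b, c, c)) = 1 + max(0, 0, 0) = 1
depth(f3(c, c, b)) = 1 + max(0, 0, 0) = 1
depth(f3(f3(b, c, c), b, f3(c, c, b))) = 1 + max(1, 0, 1) = 2
depth(f1(c, b, c)) = 1 + max(0, 0, 0) = 1
depth(f3(c, b, c)) = 1 + max(0, 0, 0) = 1
depth(f3(f1(c, b, c), b, f3(c, b, c))) = 1 + max(1, 0, 1) = 2
depth(f3(f3(f3(b, c, c), b, f3(c, c, b)), f3(f1(c, b, c), b, f3(c, b, c)), f1(c, c, b))) = 1 + max(2, 2, 1) = 3
depth(f1(b, b, c)) = 1 + max(0, 0, 0) = 1
depth(f3(c, b, b)) = 1 + max(0, 0, 0) = 1
depth(f2(f1(b, b, c), f3(c, b, b))) = 1 + max(1, 1) = 2
depth(f2(b, f2(f1(b, b, c), f3(c, b, b)))) = 1 + max(0, 2) = 3
depth(f2(f3(f3(f3(b, c, c), b, f3(c, c, b)), f3(f1(c, b, c), b, f3(c, b, c)), f1(c, c, b)), f2(b, f2(f1(b, b, c), f3(c, b, b))))) = 1 + max(3, 3) = 4
depth(f2(f2(f3(f1(f3(b, b, c), b, f1(c, b, b)), f1(c, c, b), b), f1(f2(b, f1(b, b, b)), b, b)), f2(f3(f3(f3(b, c, c), b, f3(c, c, b)), f3(f1(c, b, c), b, f3(c, b, c)), f1(c, c, b)), f2(b, f2(f1(b, b, c), f3(c, b, b)))))) = 1 + max(4, 4) = 5

5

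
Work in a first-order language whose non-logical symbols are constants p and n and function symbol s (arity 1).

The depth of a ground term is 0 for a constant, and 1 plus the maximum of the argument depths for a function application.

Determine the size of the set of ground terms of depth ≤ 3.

8

Let N_k count ground terms of depth at most k. Each non-constant term of depth ≤ k is some function symbol applied to depth-≤(k−1) arguments, giving N_k = 2 + N_{k-1}.
N_0 = 2
N_1 = 2 + 2 = 4
N_2 = 2 + 4 = 6
N_3 = 2 + 6 = 8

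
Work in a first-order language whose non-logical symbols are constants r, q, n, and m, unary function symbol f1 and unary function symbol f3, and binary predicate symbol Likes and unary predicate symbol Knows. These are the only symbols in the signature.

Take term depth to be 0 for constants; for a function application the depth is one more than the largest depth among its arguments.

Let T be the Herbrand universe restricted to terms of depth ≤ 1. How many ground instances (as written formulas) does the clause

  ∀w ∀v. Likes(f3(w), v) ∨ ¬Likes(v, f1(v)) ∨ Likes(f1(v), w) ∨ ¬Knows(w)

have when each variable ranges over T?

144

Ground terms of depth ≤ 1:
  Count level by level. With function symbols f1/1, f3/1, the terms of depth ≤ k are the 4 constants together with each function applied to depth-≤(k−1) tuples, so N_k = 4 + N_{k-1} + N_{k-1}.
  N_0 = 4
  N_1 = 4 + 4 + 4 = 12
So there are 12 ground terms available for substitution.
There are 2 variables to instantiate (w, v), each occurring in at least one literal, so different choices give different ground instances.
Number of ground instances = 12^2 = 144.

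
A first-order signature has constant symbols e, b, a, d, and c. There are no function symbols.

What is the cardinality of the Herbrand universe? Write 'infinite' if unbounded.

There are no function symbols, so every ground term is one of the 5 constants.
The Herbrand universe is {e, b, a, d, c}, which is finite with 5 elements.

5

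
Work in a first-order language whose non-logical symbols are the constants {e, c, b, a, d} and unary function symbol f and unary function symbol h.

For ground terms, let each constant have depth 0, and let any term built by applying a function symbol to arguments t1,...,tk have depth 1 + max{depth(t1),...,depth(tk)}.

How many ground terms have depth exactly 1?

Let N_k count ground terms of depth at most k. Each non-constant term of depth ≤ k is some function symbol applied to depth-≤(k−1) arguments, giving N_k = 5 + N_{k-1} + N_{k-1}.
N_0 = 5
N_1 = 5 + 5 + 5 = 15
Terms of depth exactly 1: N_1 − N_0 = 15 − 5 = 10.

10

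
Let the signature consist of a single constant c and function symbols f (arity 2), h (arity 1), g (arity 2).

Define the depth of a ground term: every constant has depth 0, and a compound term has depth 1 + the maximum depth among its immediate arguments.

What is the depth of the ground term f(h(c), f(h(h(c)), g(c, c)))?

depth(h(c)) = 1 + depth(c) = 1 + 0 = 1
depth(h(h(c))) = 1 + depth(h(c)) = 1 + 1 = 2
depth(g(c, c)) = 1 + max(0, 0) = 1
depth(f(h(h(c)), g(c, c))) = 1 + max(2, 1) = 3
depth(f(h(c), f(h(h(c)), g(c, c)))) = 1 + max(1, 3) = 4

4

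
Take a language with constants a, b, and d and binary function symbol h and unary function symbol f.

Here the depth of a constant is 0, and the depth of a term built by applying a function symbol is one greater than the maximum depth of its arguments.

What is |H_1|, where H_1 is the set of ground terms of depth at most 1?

Let N_k = |{terms of depth ≤ k}|. Then N_0 = 3 and N_k = 3 + N_{k-1}^2 + N_{k-1} for k ≥ 1 (one summand per function symbol, arity giving the exponent).
N_0 = 3
N_1 = 3 + 3^2 + 3 = 15

15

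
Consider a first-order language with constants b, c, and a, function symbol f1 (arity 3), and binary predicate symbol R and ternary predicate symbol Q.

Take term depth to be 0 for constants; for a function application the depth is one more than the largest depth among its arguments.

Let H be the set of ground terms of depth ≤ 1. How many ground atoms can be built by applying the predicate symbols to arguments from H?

27900

First count ground terms of depth ≤ 1.
Let N_k = |{terms of depth ≤ k}|. Then N_0 = 3 and N_k = 3 + N_{k-1}^3 for k ≥ 1 (one summand per function symbol, arity giving the exponent).
N_0 = 3
N_1 = 3 + 3^3 = 30
So |H| = 30.
A ground atom is a predicate applied to a tuple of terms from H, so the count is the sum over predicates of |H|^arity:
  R: 30^2 = 900;  Q: 30^3 = 27000
Total ground atoms: 900 + 27000 = 27900.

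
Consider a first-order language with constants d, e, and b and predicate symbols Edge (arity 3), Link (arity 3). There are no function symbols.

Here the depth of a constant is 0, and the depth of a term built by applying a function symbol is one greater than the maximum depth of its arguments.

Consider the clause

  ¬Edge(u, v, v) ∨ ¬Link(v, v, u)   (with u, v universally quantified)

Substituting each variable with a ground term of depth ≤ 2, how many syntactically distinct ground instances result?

9

Ground terms of depth ≤ 2:
  With no function symbols every ground term is a constant, so there are exactly 3 ground terms at every depth bound.
  N_0 = 3
  N_1 = 3
  N_2 = 3
  Explicitly: d, e, b.
So there are 3 ground terms available for substitution.
The clause has 2 distinct variables (u, v), each appearing in the body. In the free term algebra distinct substitutions yield syntactically distinct ground instances.
Number of ground instances = 3^2 = 9.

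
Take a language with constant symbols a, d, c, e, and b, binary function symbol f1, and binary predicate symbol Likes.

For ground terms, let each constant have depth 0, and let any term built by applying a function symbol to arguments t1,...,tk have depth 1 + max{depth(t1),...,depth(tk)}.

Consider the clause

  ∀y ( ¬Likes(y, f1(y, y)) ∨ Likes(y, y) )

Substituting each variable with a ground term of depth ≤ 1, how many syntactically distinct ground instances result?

30

Ground terms of depth ≤ 1:
  Write N_k for the number of ground terms of depth ≤ k. A term of depth ≤ k is either a constant or a function symbol applied to arguments of depth ≤ k−1, so N_k = 5 + N_{k-1}^2.
  N_0 = 5
  N_1 = 5 + 5^2 = 30
So there are 30 ground terms available for substitution.
The variable y ranges independently over the available ground terms, and distinct assignments produce distinct instances.
Number of ground instances = 30.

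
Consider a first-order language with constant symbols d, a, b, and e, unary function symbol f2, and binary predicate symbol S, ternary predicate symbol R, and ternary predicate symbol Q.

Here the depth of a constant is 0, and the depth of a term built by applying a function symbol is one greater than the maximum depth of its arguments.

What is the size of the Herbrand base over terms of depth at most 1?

First count ground terms of depth ≤ 1.
Write N_k for the number of ground terms of depth ≤ k. A term of depth ≤ k is either a constant or a function symbol applied to arguments of depth ≤ k−1, so N_k = 4 + N_{k-1}.
N_0 = 4
N_1 = 4 + 4 = 8
Explicitly: d, a, b, e, f2(d), f2(a), f2(b), f2(e).
So |H| = 8.
Ground atoms are formed by filling each argument slot of a predicate with a term from H, so an r-ary predicate gives |H|^r atoms:
  S: 8^2 = 64;  R: 8^3 = 512;  Q: 8^3 = 512
Total ground atoms: 64 + 512 + 512 = 1088.

1088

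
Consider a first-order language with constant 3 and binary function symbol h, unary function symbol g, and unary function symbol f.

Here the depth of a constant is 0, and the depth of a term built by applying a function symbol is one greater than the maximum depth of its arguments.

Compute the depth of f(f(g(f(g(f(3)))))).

6

depth(f(3)) = 1 + depth(3) = 1 + 0 = 1
depth(g(f(3))) = 1 + depth(f(3)) = 1 + 1 = 2
depth(f(g(f(3)))) = 1 + depth(g(f(3))) = 1 + 2 = 3
depth(g(f(g(f(3))))) = 1 + depth(f(g(f(3)))) = 1 + 3 = 4
depth(f(g(f(g(f(3)))))) = 1 + depth(g(f(g(f(3))))) = 1 + 4 = 5
depth(f(f(g(f(g(f(3))))))) = 1 + depth(f(g(f(g(f(3)))))) = 1 + 5 = 6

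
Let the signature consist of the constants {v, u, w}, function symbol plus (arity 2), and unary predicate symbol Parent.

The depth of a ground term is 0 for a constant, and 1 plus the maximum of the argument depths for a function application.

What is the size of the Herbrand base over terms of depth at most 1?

First count ground terms of depth ≤ 1.
Write N_k for the number of ground terms of depth ≤ k. A term of depth ≤ k is either a constant or a function symbol applied to arguments of depth ≤ k−1, so N_k = 3 + N_{k-1}^2.
N_0 = 3
N_1 = 3 + 3^2 = 12
So |H| = 12.
Ground atoms are formed by filling each argument slot of a predicate with a term from H, so an r-ary predicate gives |H|^r atoms:
  Parent: 12
Total ground atoms: 12.

12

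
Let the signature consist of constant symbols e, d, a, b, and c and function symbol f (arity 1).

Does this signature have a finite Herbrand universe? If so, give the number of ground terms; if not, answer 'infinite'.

infinite

The signature has at least one function symbol (f, arity 1) and at least one constant (e).
Iterating f gives infinitely many distinct ground terms: e, f(e), f(f(e)), ...
So the Herbrand universe is infinite.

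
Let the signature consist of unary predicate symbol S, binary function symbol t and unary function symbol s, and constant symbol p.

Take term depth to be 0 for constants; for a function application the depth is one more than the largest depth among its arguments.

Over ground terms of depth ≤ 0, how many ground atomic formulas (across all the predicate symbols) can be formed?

1

First count ground terms of depth ≤ 0.
If N_k denotes the number of depth-≤k ground terms, the 1 constant gives N_0 = 1, and each function symbol of arity r contributes N_{k-1}^r new terms at level k: N_k = 1 + N_{k-1}^2 + N_{k-1}.
N_0 = 1
So |H| = 1.
Each predicate of arity r yields |H|^r ground atoms (one per choice of an r-tuple from H):
  S: 1
Total ground atoms: 1.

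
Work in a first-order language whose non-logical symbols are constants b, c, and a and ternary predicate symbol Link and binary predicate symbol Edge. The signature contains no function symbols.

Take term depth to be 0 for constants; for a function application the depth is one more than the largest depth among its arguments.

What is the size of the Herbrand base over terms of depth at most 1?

First count ground terms of depth ≤ 1.
With no function symbols every ground term is a constant, so there are exactly 3 ground terms at every depth bound.
N_0 = 3
N_1 = 3
Explicitly: b, c, a.
So |H| = 3.
Each predicate of arity r yields |H|^r ground atoms (one per choice of an r-tuple from H):
  Link: 3^3 = 27;  Edge: 3^2 = 9
Total ground atoms: 27 + 9 = 36.

36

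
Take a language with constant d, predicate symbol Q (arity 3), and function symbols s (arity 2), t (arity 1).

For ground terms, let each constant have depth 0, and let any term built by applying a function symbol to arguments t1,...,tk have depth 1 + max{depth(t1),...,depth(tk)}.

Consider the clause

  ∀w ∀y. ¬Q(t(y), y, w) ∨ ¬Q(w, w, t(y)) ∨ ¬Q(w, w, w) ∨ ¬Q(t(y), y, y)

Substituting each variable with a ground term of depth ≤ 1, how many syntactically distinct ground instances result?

Ground terms of depth ≤ 1:
  Let N_k = |{terms of depth ≤ k}|. Then N_0 = 1 and N_k = 1 + N_{k-1}^2 + N_{k-1} for k ≥ 1 (one summand per function symbol, arity giving the exponent).
  N_0 = 1
  N_1 = 1 + 1^2 + 1 = 3
So there are 3 ground terms available for substitution.
The clause has 2 distinct variables (w, y), each appearing in the body. In the free term algebra distinct substitutions yield syntactically distinct ground instances.
Number of ground instances = 3^2 = 9.

9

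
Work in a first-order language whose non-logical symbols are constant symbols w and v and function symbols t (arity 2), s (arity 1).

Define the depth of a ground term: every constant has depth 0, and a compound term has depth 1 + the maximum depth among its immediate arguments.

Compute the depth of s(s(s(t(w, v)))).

depth(t(w, v)) = 1 + max(0, 0) = 1
depth(s(t(w, v))) = 1 + depth(t(w, v)) = 1 + 1 = 2
depth(s(s(t(w, v)))) = 1 + depth(s(t(w, v))) = 1 + 2 = 3
depth(s(s(s(t(w, v))))) = 1 + depth(s(s(t(w, v)))) = 1 + 3 = 4

4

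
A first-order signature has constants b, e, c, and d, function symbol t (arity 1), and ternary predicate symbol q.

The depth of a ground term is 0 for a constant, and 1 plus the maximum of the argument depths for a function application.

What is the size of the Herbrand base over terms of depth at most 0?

First count ground terms of depth ≤ 0.
Write N_k for the number of ground terms of depth ≤ k. A term of depth ≤ k is either a constant or a function symbol applied to arguments of depth ≤ k−1, so N_k = 4 + N_{k-1}.
N_0 = 4
So |H| = 4.
A ground atom is a predicate applied to a tuple of terms from H, so the count is the sum over predicates of |H|^arity:
  q: 4^3 = 64
Total ground atoms: 64.

64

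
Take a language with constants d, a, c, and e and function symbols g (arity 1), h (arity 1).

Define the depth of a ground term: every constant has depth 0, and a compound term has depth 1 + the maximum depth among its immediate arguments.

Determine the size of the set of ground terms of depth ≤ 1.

12

If N_k denotes the number of depth-≤k ground terms, the 4 constants give N_0 = 4, and each function symbol of arity r contributes N_{k-1}^r new terms at level k: N_k = 4 + N_{k-1} + N_{k-1}.
N_0 = 4
N_1 = 4 + 4 + 4 = 12
Explicitly: d, a, c, e, g(d), g(a), g(c), g(e), h(d), h(a), h(c), h(e).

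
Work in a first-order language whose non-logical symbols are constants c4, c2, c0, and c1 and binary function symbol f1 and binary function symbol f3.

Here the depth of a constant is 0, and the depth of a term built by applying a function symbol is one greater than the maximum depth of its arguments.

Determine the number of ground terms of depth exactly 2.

Count level by level. With function symbols f1/2, f3/2, the terms of depth ≤ k are the 4 constants together with each function applied to depth-≤(k−1) tuples, so N_k = 4 + N_{k-1}^2 + N_{k-1}^2.
N_0 = 4
N_1 = 4 + 4^2 + 4^2 = 36
N_2 = 4 + 36^2 + 36^2 = 2596
Terms of depth exactly 2: N_2 − N_1 = 2596 − 36 = 2560.

2560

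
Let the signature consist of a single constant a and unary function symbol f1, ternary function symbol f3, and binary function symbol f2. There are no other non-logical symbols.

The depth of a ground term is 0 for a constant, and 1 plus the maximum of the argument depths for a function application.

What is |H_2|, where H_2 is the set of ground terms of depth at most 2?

Count level by level. With function symbols f1/1, f3/3, f2/2, the terms of depth ≤ k are the 1 constant together with each function applied to depth-≤(k−1) tuples, so N_k = 1 + N_{k-1} + N_{k-1}^3 + N_{k-1}^2.
N_0 = 1
N_1 = 1 + 1 + 1^3 + 1^2 = 4
N_2 = 1 + 4 + 4^3 + 4^2 = 85

85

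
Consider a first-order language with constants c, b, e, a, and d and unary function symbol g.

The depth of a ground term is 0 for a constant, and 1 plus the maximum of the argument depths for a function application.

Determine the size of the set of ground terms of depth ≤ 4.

Let N_k count ground terms of depth at most k. Each non-constant term of depth ≤ k is some function symbol applied to depth-≤(k−1) arguments, giving N_k = 5 + N_{k-1}.
N_0 = 5
N_1 = 5 + 5 = 10
N_2 = 5 + 10 = 15
N_3 = 5 + 15 = 20
N_4 = 5 + 20 = 25

25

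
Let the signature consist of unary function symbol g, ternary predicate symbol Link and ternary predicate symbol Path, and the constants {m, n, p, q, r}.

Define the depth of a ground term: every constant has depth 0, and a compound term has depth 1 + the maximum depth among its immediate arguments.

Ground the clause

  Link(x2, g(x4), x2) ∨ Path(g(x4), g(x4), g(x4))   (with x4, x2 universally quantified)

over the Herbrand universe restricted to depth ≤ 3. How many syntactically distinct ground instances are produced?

Ground terms of depth ≤ 3:
  Let N_k count ground terms of depth at most k. Each non-constant term of depth ≤ k is some function symbol applied to depth-≤(k−1) arguments, giving N_k = 5 + N_{k-1}.
  N_0 = 5
  N_1 = 5 + 5 = 10
  N_2 = 5 + 10 = 15
  N_3 = 5 + 15 = 20
So there are 20 ground terms available for substitution.
The body mentions every one of the 2 quantified variables; since ground terms form a free algebra, no two substitutions collapse to the same formula.
Number of ground instances = 20^2 = 400.

400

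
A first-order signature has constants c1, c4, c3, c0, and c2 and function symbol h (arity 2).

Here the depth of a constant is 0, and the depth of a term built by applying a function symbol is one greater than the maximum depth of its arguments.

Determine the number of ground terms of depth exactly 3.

818125

Let N_k = |{terms of depth ≤ k}|. Then N_0 = 5 and N_k = 5 + N_{k-1}^2 for k ≥ 1 (one summand per function symbol, arity giving the exponent).
N_0 = 5
N_1 = 5 + 5^2 = 30
N_2 = 5 + 30^2 = 905
N_3 = 5 + 905^2 = 819030
Terms of depth exactly 3: N_3 − N_2 = 819030 − 905 = 818125.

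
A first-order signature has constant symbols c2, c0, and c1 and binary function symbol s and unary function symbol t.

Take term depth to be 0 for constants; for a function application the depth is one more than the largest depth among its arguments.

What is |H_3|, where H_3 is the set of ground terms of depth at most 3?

Let N_k count ground terms of depth at most k. Each non-constant term of depth ≤ k is some function symbol applied to depth-≤(k−1) arguments, giving N_k = 3 + N_{k-1}^2 + N_{k-1}.
N_0 = 3
N_1 = 3 + 3^2 + 3 = 15
N_2 = 3 + 15^2 + 15 = 243
N_3 = 3 + 243^2 + 243 = 59295

59295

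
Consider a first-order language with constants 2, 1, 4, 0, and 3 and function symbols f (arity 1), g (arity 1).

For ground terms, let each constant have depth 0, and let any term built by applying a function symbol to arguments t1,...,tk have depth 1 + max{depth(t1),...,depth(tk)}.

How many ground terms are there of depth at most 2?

Count level by level. With function symbols f/1, g/1, the terms of depth ≤ k are the 5 constants together with each function applied to depth-≤(k−1) tuples, so N_k = 5 + N_{k-1} + N_{k-1}.
N_0 = 5
N_1 = 5 + 5 + 5 = 15
N_2 = 5 + 15 + 15 = 35

35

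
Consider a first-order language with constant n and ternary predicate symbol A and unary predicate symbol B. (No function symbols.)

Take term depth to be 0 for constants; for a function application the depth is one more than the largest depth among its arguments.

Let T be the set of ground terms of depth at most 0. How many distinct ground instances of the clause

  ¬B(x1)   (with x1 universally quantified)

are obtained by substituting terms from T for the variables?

1

Ground terms of depth ≤ 0:
  With no function symbols every ground term is a constant, so there is exactly 1 ground term at every depth bound.
  N_0 = 1
So there is exactly 1 ground term available for substitution.
The body mentions the single quantified variable x1; since ground terms form a free algebra, no two substitutions collapse to the same formula.
Number of ground instances = 1.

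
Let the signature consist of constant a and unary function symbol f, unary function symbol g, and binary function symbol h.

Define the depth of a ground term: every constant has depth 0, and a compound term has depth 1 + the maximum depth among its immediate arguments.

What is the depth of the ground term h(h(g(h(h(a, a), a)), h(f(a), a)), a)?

5

depth(h(a, a)) = 1 + max(0, 0) = 1
depth(h(h(a, a), a)) = 1 + max(1, 0) = 2
depth(g(h(h(a, a), a))) = 1 + depth(h(h(a, a), a)) = 1 + 2 = 3
depth(f(a)) = 1 + depth(a) = 1 + 0 = 1
depth(h(f(a), a)) = 1 + max(1, 0) = 2
depth(h(g(h(h(a, a), a)), h(f(a), a))) = 1 + max(3, 2) = 4
depth(h(h(g(h(h(a, a), a)), h(f(a), a)), a)) = 1 + max(4, 0) = 5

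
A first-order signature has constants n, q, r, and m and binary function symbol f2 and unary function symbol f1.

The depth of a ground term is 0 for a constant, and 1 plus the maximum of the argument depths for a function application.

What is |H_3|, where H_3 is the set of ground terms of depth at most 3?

If N_k denotes the number of depth-≤k ground terms, the 4 constants give N_0 = 4, and each function symbol of arity r contributes N_{k-1}^r new terms at level k: N_k = 4 + N_{k-1}^2 + N_{k-1}.
N_0 = 4
N_1 = 4 + 4^2 + 4 = 24
N_2 = 4 + 24^2 + 24 = 604
N_3 = 4 + 604^2 + 604 = 365424

365424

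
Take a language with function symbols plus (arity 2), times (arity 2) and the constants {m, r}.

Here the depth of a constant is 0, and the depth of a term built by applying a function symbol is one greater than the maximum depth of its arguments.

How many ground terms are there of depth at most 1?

10

If N_k denotes the number of depth-≤k ground terms, the 2 constants give N_0 = 2, and each function symbol of arity r contributes N_{k-1}^r new terms at level k: N_k = 2 + N_{k-1}^2 + N_{k-1}^2.
N_0 = 2
N_1 = 2 + 2^2 + 2^2 = 10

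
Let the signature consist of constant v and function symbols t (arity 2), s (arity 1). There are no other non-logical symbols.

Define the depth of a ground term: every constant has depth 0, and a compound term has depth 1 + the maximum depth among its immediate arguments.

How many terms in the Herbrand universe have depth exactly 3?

Let N_k count ground terms of depth at most k. Each non-constant term of depth ≤ k is some function symbol applied to depth-≤(k−1) arguments, giving N_k = 1 + N_{k-1}^2 + N_{k-1}.
N_0 = 1
N_1 = 1 + 1^2 + 1 = 3
N_2 = 1 + 3^2 + 3 = 13
N_3 = 1 + 13^2 + 13 = 183
Terms of depth exactly 3: N_3 − N_2 = 183 − 13 = 170.

170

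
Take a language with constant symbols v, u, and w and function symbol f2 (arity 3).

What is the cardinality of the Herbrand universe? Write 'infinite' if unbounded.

The signature has at least one function symbol (f2, arity 3) and at least one constant (v).
Iterating f2 gives infinitely many distinct ground terms: v, f2(v, v, v), f2(f2(v, v, v), f2(v, v, v), f2(v, v, v)), ...
So the Herbrand universe is infinite.

infinite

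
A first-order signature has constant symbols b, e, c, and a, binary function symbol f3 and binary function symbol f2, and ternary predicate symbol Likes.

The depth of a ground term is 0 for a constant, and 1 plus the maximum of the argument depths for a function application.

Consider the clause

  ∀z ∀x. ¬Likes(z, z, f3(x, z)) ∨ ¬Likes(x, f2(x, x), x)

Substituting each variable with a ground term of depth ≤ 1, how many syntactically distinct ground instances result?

Ground terms of depth ≤ 1:
  Let N_k = |{terms of depth ≤ k}|. Then N_0 = 4 and N_k = 4 + N_{k-1}^2 + N_{k-1}^2 for k ≥ 1 (one summand per function symbol, arity giving the exponent).
  N_0 = 4
  N_1 = 4 + 4^2 + 4^2 = 36
So there are 36 ground terms available for substitution.
The body mentions every one of the 2 quantified variables; since ground terms form a free algebra, no two substitutions collapse to the same formula.
Number of ground instances = 36^2 = 1296.

1296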